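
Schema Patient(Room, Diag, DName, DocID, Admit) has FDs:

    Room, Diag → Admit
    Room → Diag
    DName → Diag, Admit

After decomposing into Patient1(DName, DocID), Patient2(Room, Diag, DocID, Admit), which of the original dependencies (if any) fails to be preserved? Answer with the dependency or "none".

Check DName → Diag, Admit: no single fragment contains all of {Diag, DName, Admit}, and the restricted closure of {DName} across the fragments never reaches {Diag, Admit}.
Room, Diag → Admit is preserved.
Room → Diag is preserved.

DName → Diag, Admit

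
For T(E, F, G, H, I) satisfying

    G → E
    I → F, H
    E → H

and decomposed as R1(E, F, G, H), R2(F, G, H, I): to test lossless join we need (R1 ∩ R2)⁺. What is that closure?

E, F, G, H

R1 ∩ R2 = {F, G, H}.
G → E applies, adding E
Closure: {E, F, G, H}.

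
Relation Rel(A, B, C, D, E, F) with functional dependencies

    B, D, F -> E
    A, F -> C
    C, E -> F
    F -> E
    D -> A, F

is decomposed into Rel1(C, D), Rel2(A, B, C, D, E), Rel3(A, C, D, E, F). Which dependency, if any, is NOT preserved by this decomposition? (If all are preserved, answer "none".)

none

B, D, F → E: restricted closure across fragments reaches E.
A, F → C lies within Rel3.
C, E → F lies within Rel3.
F → E lies within Rel3.
D → A, F lies within Rel3.
Every dependency is enforceable on the fragments, so the decomposition is dependency-preserving.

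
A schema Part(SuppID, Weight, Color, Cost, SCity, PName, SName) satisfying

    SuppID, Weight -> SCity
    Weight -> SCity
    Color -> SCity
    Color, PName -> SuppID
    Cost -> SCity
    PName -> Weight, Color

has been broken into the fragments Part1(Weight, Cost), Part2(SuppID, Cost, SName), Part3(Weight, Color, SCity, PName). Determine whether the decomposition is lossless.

Chase test. Columns are SuppID, Weight, Color, Cost, SCity, PName, SName; row i has aⱼ where attribute j ∈ Parti, else bᵢⱼ.
Initial tableau (one row per fragment):
  row 1: b11 a2 b13 a4 b15 b16 b17
  row 2: a1 b22 b23 a4 b25 b26 a7
  row 3: b31 a2 a3 b34 a5 a6 b37
Rows 1 and 3 agree on Weight; apply Weight→SCity and equate their SCity entries.
Rows 1 and 2 agree on Cost; apply Cost→SCity and equate their SCity entries.
No row becomes fully distinguished — the join is lossy.

No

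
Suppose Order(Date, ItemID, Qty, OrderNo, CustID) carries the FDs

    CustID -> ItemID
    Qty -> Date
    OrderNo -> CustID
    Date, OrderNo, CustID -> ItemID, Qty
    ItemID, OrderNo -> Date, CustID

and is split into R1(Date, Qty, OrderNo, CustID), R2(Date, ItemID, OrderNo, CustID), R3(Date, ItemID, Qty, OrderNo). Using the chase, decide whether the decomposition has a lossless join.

Yes

Chase test. Columns are Date, ItemID, Qty, OrderNo, CustID; row i has aⱼ where attribute j ∈ Ri, else bᵢⱼ.
Initial tableau (one row per fragment):
  row 1: a1 b12 a3 a4 a5
  row 2: a1 a2 b23 a4 a5
  row 3: a1 a2 a3 a4 b35
Rows 1 and 2 agree on CustID; apply CustID→ItemID and equate their ItemID entries.
Rows 1 and 3 agree on OrderNo; apply OrderNo→CustID and equate their CustID entries.
Rows 1 and 2 agree on Date, OrderNo, CustID; apply Date, OrderNo, CustID→ItemID, Qty and equate their ItemID, Qty entries.
Row 1 is now all distinguished symbols — the join is lossless.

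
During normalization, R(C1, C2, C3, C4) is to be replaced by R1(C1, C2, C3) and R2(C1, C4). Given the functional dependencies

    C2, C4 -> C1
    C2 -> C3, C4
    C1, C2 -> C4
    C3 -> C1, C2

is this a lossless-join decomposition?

Common attributes: R1 ∩ R2 = {C1}.
No dependency enlarges {C1}, so (C1)⁺ = {C1}.
The closure contains neither all of R1 = {C1, C2, C3} nor all of R2 = {C1, C4}, so the common attributes are not a superkey of either fragment. The join is lossy.

No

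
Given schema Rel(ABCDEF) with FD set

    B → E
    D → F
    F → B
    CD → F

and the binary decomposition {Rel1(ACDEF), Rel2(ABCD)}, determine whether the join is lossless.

Common attributes: Rel1 ∩ Rel2 = {ACD}.
Closure of {ACD}: D → F applies, adding F; F → B applies, adding B; B → E applies, adding E. So (ACD)⁺ = {ABCDEF}.
This closure contains every attribute of Rel1, so Rel1 ∩ Rel2 → Rel1. The join is lossless.

Yes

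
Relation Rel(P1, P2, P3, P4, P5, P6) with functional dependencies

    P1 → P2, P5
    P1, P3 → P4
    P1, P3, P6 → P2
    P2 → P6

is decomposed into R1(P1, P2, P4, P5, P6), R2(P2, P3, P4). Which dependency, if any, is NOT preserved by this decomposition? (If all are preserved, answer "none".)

Check P1, P3 → P4: no single fragment contains all of {P1, P3, P4}, and the restricted closure of {P1, P3} across the fragments never reaches {P4}.
P1 → P2, P5 is preserved.
P1, P3, P6 → P2 is preserved.
P2 → P6 is preserved.

P1, P3 → P4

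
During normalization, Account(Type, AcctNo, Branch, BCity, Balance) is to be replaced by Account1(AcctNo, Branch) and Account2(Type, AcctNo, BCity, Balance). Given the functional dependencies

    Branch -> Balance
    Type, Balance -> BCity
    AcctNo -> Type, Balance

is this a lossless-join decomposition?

Common attributes: Account1 ∩ Account2 = {AcctNo}.
Closure of {AcctNo}: AcctNo → Type, Balance applies, adding Type, Balance; Type, Balance → BCity applies, adding BCity. So (AcctNo)⁺ = {Type, AcctNo, BCity, Balance}.
This closure contains every attribute of Account2, so Account1 ∩ Account2 → Account2. The join is lossless.

Yes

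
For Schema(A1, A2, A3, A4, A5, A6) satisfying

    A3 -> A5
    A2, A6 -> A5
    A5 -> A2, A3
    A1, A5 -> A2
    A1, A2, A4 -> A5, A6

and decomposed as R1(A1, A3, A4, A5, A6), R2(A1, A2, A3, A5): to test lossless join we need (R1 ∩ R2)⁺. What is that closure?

R1 ∩ R2 = {A1, A3, A5}.
A5 → A2, A3 applies, adding A2
Closure: {A1, A2, A3, A5}.

A1, A2, A3, A5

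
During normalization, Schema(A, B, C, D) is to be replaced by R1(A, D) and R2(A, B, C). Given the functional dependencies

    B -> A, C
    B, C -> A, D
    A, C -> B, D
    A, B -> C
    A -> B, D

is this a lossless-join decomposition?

Common attributes: R1 ∩ R2 = {A}.
Closure of {A}: A → B, D applies, adding B, D; B → A, C applies, adding C. So (A)⁺ = {A, B, C, D}.
This closure contains every attribute of R1, so R1 ∩ R2 → R1. The join is lossless.

Yes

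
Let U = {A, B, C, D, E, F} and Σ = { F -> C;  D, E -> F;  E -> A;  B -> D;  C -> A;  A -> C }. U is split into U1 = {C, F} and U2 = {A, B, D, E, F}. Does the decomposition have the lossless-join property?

Yes

Common attributes: U1 ∩ U2 = {F}.
Closure of {F}: F → C applies, adding C; C → A applies, adding A. So (F)⁺ = {A, C, F}.
This closure contains every attribute of U1, so U1 ∩ U2 → U1. The join is lossless.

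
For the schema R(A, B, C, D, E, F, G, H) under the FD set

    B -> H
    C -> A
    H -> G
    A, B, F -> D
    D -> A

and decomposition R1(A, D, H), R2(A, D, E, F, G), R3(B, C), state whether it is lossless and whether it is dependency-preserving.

lossy and not dependency-preserving

Lossless test (chase): applying each FD to every pair of rows produces no changes in the tableau, so no row becomes fully distinguished — the join is lossy.
Dependency preservation: the restricted closure of {B} across the fragments never reaches {H}, so B → H cannot be enforced without a join — not preserved.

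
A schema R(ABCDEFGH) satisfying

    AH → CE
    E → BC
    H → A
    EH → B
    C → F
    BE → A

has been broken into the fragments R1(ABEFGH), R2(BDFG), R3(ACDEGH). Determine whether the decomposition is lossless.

Chase test. Columns are ABCDEFGH; row i has aⱼ where attribute j ∈ Ri, else bᵢⱼ.
Initial tableau (one row per fragment):
  row 1: a1 a2 b13 b14 a5 a6 a7 a8
  row 2: b21 a2 b23 a4 b25 a6 a7 b28
  row 3: a1 b32 a3 a4 a5 b36 a7 a8
Rows 1 and 3 agree on AH; apply AH→CE and equate their CE entries.
Rows 1 and 3 agree on E; apply E→BC and equate their BC entries.
Rows 1 and 3 agree on C; apply C→F and equate their F entries.
Row 3 is now all distinguished symbols — the join is lossless.

Yes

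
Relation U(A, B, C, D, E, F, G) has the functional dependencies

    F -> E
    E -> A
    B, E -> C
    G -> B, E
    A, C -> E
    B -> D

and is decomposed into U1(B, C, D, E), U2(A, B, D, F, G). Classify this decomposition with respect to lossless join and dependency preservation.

Lossless test: (B, D)⁺ = {B, D}, which is a superkey of neither fragment — lossy.
Dependency preservation: the restricted closure of {F} across the fragments never reaches {E}, so F → E cannot be enforced without a join — not preserved.

lossy and not dependency-preserving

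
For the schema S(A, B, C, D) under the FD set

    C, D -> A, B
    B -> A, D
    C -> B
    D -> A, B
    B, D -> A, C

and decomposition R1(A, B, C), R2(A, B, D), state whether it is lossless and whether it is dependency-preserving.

lossless and dependency-preserving

Lossless test: (A, B)⁺ = {A, B, C, D}, which contains all of one fragment — lossless.
Dependency preservation: C, D → A, B; B, D → A, C are not contained in any single fragment, but the restricted closure of each left-hand side across the fragments still reaches the right-hand side; the remaining FDs each lie inside some fragment. All dependencies are preserved.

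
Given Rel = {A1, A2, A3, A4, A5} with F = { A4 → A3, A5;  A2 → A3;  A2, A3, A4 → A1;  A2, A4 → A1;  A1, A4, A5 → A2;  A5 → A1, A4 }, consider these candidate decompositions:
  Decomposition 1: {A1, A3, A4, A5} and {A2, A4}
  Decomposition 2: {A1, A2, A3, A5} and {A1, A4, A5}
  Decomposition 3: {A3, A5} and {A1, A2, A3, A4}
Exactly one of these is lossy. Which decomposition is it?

Decomposition 3

Decomposition 1: common = {A4}, closure = {A1, A2, A3, A4, A5} → lossless.
Decomposition 2: common = {A1, A5}, closure = {A1, A2, A3, A4, A5} → lossless.
Decomposition 3: common = {A3}, closure = {A3} → lossy.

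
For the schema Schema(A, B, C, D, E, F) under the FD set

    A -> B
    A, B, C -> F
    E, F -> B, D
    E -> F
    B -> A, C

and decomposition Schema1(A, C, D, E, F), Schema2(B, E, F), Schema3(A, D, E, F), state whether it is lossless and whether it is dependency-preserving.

lossless but not dependency-preserving

Lossless test (chase): Rows 1 and 3 agree on A; apply A→B and equate their B entries. Rows 1 and 2 agree on E, F; apply E, F→B, D and equate their B, D entries. Rows 1 and 2 agree on B; apply B→A, C and equate their A, C entries. Rows 1 and 3 agree on B; apply B→A, C and equate their A, C entries. Row 1 is now all distinguished symbols — the join is lossless.
Dependency preservation: the restricted closure of {A} across the fragments never reaches {B}, so A → B cannot be enforced without a join — not preserved.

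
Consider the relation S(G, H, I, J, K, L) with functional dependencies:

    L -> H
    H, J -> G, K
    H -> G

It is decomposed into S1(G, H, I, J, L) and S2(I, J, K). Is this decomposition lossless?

Common attributes: S1 ∩ S2 = {I, J}.
No dependency enlarges {I, J}, so (I, J)⁺ = {I, J}.
The closure contains neither all of S1 = {G, H, I, J, L} nor all of S2 = {I, J, K}, so the common attributes are not a superkey of either fragment. The join is lossy.

No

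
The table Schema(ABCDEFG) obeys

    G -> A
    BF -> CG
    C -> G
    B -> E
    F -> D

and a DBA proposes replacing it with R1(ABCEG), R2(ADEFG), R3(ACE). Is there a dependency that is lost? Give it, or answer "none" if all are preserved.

BF -> CG

Check BF → CG: no single fragment contains all of {BCFG}, and the restricted closure of {BF} across the fragments never reaches {CG}.
G → A is preserved.
C → G is preserved.
B → E is preserved.
F → D is preserved.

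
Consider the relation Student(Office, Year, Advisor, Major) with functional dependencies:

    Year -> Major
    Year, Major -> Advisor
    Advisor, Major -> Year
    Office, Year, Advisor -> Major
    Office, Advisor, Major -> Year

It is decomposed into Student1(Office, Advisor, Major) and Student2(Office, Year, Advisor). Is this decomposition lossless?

Common attributes: Student1 ∩ Student2 = {Office, Advisor}.
No dependency enlarges {Office, Advisor}, so (Office, Advisor)⁺ = {Office, Advisor}.
The closure contains neither all of Student1 = {Office, Advisor, Major} nor all of Student2 = {Office, Year, Advisor}, so the common attributes are not a superkey of either fragment. The join is lossy.

No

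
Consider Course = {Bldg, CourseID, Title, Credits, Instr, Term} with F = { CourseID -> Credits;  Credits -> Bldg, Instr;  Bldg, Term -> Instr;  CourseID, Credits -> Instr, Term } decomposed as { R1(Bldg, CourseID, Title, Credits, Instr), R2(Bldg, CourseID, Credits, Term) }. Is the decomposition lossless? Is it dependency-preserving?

Lossless test: (Bldg, CourseID, Credits)⁺ = {Bldg, CourseID, Credits, Instr, Term}, which contains all of one fragment — lossless.
Dependency preservation: the restricted closure of {Bldg, Term} across the fragments never reaches {Instr}, so Bldg, Term → Instr cannot be enforced without a join — not preserved.

lossless but not dependency-preserving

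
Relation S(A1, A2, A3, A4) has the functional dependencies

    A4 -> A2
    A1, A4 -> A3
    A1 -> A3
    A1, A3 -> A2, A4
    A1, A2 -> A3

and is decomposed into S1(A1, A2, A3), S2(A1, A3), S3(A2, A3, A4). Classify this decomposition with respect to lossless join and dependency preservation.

lossy and not dependency-preserving

Lossless test (chase): Rows 1 and 2 agree on A1, A3; apply A1, A3→A2, A4 and equate their A2, A4 entries. No row becomes fully distinguished — the join is lossy.
Dependency preservation: the restricted closure of {A1, A3} across the fragments never reaches {A2, A4}, so A1, A3 → A2, A4 cannot be enforced without a join — not preserved.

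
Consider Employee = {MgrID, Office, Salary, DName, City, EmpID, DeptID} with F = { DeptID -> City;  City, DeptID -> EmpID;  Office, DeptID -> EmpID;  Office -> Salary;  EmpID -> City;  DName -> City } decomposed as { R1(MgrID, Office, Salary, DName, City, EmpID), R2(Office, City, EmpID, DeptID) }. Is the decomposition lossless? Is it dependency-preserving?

Lossless test: (Office, City, EmpID)⁺ = {Office, Salary, City, EmpID}, which is a superkey of neither fragment — lossy.
Dependency preservation: every FD's attributes lie within a single fragment, so each can be enforced locally — preserved.

lossy but dependency-preserving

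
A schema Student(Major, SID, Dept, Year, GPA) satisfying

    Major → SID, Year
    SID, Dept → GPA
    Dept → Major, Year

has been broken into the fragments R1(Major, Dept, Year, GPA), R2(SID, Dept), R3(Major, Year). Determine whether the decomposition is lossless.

Yes

Chase test. Columns are Major, SID, Dept, Year, GPA; row i has aⱼ where attribute j ∈ Ri, else bᵢⱼ.
Initial tableau (one row per fragment):
  row 1: a1 b12 a3 a4 a5
  row 2: b21 a2 a3 b24 b25
  row 3: a1 b32 b33 a4 b35
Rows 1 and 3 agree on Major; apply Major→SID, Year and equate their SID, Year entries.
Rows 1 and 2 agree on Dept; apply Dept→Major, Year and equate their Major, Year entries.
Rows 1 and 2 agree on Major; apply Major→SID, Year and equate their SID, Year entries.
Rows 1 and 2 agree on SID, Dept; apply SID, Dept→GPA and equate their GPA entries.
Row 1 is now all distinguished symbols — the join is lossless.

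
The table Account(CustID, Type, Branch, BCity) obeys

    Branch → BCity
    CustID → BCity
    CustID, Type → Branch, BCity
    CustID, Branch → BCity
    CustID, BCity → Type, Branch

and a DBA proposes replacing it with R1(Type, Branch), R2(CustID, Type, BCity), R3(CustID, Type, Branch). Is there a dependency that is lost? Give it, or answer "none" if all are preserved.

Check Branch → BCity: no single fragment contains all of {Branch, BCity}, and the restricted closure of {Branch} across the fragments never reaches {BCity}.
CustID → BCity is preserved.
CustID, Type → Branch, BCity is preserved.
CustID, Branch → BCity is preserved.
CustID, BCity → Type, Branch is preserved.

Branch → BCity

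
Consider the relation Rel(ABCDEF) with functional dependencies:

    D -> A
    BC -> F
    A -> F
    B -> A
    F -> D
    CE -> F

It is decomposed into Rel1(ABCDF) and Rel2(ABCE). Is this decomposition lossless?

Yes

Common attributes: Rel1 ∩ Rel2 = {ABC}.
Closure of {ABC}: BC → F applies, adding F; F → D applies, adding D. So (ABC)⁺ = {ABCDF}.
This closure contains every attribute of Rel1, so Rel1 ∩ Rel2 → Rel1. The join is lossless.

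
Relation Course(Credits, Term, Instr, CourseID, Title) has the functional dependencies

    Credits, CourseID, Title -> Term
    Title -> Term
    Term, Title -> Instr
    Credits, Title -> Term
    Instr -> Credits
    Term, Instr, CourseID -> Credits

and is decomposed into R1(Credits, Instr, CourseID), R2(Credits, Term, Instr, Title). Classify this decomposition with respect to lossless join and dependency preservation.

Lossless test: (Credits, Instr)⁺ = {Credits, Instr}, which is a superkey of neither fragment — lossy.
Dependency preservation: Credits, CourseID, Title → Term; Term, Instr, CourseID → Credits are not contained in any single fragment, but the restricted closure of each left-hand side across the fragments still reaches the right-hand side; the remaining FDs each lie inside some fragment. All dependencies are preserved.

lossy but dependency-preserving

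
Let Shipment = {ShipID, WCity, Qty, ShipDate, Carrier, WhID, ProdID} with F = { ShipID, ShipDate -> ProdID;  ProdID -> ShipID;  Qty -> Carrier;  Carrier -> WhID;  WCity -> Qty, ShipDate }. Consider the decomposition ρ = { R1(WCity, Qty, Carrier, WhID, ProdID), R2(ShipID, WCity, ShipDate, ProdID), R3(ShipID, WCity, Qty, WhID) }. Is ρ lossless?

Yes

Chase test. Columns are ShipID, WCity, Qty, ShipDate, Carrier, WhID, ProdID; row i has aⱼ where attribute j ∈ Ri, else bᵢⱼ.
Initial tableau (one row per fragment):
  row 1: b11 a2 a3 b14 a5 a6 a7
  row 2: a1 a2 b23 a4 b25 b26 a7
  row 3: a1 a2 a3 b34 b35 a6 b37
Rows 1 and 2 agree on ProdID; apply ProdID→ShipID and equate their ShipID entries.
Rows 1 and 3 agree on Qty; apply Qty→Carrier and equate their Carrier entries.
Rows 1 and 2 agree on WCity; apply WCity→Qty, ShipDate and equate their Qty, ShipDate entries.
Rows 1 and 3 agree on WCity; apply WCity→Qty, ShipDate and equate their Qty, ShipDate entries.
Rows 1 and 3 agree on ShipID, ShipDate; apply ShipID, ShipDate→ProdID and equate their ProdID entries.
Rows 1 and 2 agree on Qty; apply Qty→Carrier and equate their Carrier entries.
Rows 1 and 2 agree on Carrier; apply Carrier→WhID and equate their WhID entries.
Row 1 is now all distinguished symbols — the join is lossless.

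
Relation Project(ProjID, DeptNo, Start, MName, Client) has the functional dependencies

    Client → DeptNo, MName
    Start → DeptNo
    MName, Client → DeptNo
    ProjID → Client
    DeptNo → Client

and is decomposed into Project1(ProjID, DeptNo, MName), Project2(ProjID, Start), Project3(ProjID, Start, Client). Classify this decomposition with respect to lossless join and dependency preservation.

lossless but not dependency-preserving

Lossless test (chase): Rows 2 and 3 agree on Start; apply Start→DeptNo and equate their DeptNo entries. Rows 1 and 2 agree on ProjID; apply ProjID→Client and equate their Client entries. Rows 1 and 3 agree on ProjID; apply ProjID→Client and equate their Client entries. Rows 1 and 2 agree on Client; apply Client→DeptNo, MName and equate their DeptNo, MName entries. Rows 1 and 3 agree on Client; apply Client→DeptNo, MName and equate their DeptNo, MName entries. Row 2 is now all distinguished symbols — the join is lossless.
Dependency preservation: the restricted closure of {Client} across the fragments never reaches {DeptNo, MName}, so Client → DeptNo, MName cannot be enforced without a join — not preserved.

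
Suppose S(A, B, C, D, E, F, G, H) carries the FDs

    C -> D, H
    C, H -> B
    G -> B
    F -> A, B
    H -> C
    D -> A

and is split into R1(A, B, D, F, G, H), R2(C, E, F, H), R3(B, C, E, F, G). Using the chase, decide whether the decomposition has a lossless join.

Yes

Chase test. Columns are A, B, C, D, E, F, G, H; row i has aⱼ where attribute j ∈ Ri, else bᵢⱼ.
Initial tableau (one row per fragment):
  row 1: a1 a2 b13 a4 b15 a6 a7 a8
  row 2: b21 b22 a3 b24 a5 a6 b27 a8
  row 3: b31 a2 a3 b34 a5 a6 a7 b38
Rows 2 and 3 agree on C; apply C→D, H and equate their D, H entries.
Rows 2 and 3 agree on C, H; apply C, H→B and equate their B entries.
Rows 1 and 2 agree on F; apply F→A, B and equate their A, B entries.
Rows 1 and 3 agree on F; apply F→A, B and equate their A, B entries.
Rows 1 and 2 agree on H; apply H→C and equate their C entries.
Rows 1 and 2 agree on C; apply C→D, H and equate their D, H entries.
Row 3 is now all distinguished symbols — the join is lossless.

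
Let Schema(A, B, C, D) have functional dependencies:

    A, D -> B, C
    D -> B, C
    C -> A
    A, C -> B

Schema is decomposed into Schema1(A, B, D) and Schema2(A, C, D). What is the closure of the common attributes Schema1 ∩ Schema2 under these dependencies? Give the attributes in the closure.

Schema1 ∩ Schema2 = {A, D}.
A, D → B, C applies, adding B, C
Closure: {A, B, C, D}.

A, B, C, D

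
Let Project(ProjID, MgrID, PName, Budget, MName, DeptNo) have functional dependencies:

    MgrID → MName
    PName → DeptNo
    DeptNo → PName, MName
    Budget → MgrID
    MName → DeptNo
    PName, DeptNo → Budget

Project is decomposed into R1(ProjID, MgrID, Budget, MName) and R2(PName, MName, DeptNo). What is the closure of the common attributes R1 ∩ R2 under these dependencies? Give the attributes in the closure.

MgrID, PName, Budget, MName, DeptNo

R1 ∩ R2 = {MName}.
MName → DeptNo applies, adding DeptNo
DeptNo → PName, MName applies, adding PName
PName, DeptNo → Budget applies, adding Budget
Budget → MgrID applies, adding MgrID
Closure: {MgrID, PName, Budget, MName, DeptNo}.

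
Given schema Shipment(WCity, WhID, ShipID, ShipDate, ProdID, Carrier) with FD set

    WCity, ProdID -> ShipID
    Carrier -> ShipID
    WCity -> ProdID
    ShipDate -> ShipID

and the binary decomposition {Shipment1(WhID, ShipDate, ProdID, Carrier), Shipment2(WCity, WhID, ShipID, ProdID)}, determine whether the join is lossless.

No

Common attributes: Shipment1 ∩ Shipment2 = {WhID, ProdID}.
No dependency enlarges {WhID, ProdID}, so (WhID, ProdID)⁺ = {WhID, ProdID}.
The closure contains neither all of Shipment1 = {WhID, ShipDate, ProdID, Carrier} nor all of Shipment2 = {WCity, WhID, ShipID, ProdID}, so the common attributes are not a superkey of either fragment. The join is lossy.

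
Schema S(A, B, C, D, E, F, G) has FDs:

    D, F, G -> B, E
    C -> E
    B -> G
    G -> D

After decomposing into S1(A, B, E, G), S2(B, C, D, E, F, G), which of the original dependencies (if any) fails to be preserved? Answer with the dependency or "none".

none

D, F, G → B, E lies within S2.
C → E lies within S2.
B → G lies within S1.
G → D lies within S2.
Every dependency is enforceable on the fragments, so the decomposition is dependency-preserving.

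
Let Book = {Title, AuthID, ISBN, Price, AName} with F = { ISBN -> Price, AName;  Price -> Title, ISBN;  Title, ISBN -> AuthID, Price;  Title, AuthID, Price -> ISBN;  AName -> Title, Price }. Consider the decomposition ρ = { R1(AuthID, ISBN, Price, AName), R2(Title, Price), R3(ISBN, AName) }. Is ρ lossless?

Chase test. Columns are Title, AuthID, ISBN, Price, AName; row i has aⱼ where attribute j ∈ Ri, else bᵢⱼ.
Initial tableau (one row per fragment):
  row 1: b11 a2 a3 a4 a5
  row 2: a1 b22 b23 a4 b25
  row 3: b31 b32 a3 b34 a5
Rows 1 and 3 agree on ISBN; apply ISBN→Price, AName and equate their Price, AName entries.
Rows 1 and 2 agree on Price; apply Price→Title, ISBN and equate their Title, ISBN entries.
Rows 1 and 3 agree on Price; apply Price→Title, ISBN and equate their Title, ISBN entries.
Rows 1 and 2 agree on Title, ISBN; apply Title, ISBN→AuthID, Price and equate their AuthID, Price entries.
Rows 1 and 3 agree on Title, ISBN; apply Title, ISBN→AuthID, Price and equate their AuthID, Price entries.
Rows 1 and 2 agree on ISBN; apply ISBN→Price, AName and equate their Price, AName entries.
Row 1 is now all distinguished symbols — the join is lossless.

Yes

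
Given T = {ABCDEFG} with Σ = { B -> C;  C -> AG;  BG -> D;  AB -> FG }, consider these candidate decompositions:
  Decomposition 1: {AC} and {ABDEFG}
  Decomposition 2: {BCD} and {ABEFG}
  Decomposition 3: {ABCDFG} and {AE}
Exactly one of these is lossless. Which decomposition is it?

Decomposition 1: common = {A}, closure = {A} → lossy.
Decomposition 2: common = {B}, closure = {ABCDFG} → lossless.
Decomposition 3: common = {A}, closure = {A} → lossy.

Decomposition 2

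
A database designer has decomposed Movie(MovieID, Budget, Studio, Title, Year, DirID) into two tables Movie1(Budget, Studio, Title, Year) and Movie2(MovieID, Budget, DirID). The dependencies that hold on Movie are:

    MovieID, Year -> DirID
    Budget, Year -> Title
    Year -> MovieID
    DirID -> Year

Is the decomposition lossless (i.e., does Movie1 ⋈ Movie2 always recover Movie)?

No

Common attributes: Movie1 ∩ Movie2 = {Budget}.
No dependency enlarges {Budget}, so (Budget)⁺ = {Budget}.
The closure contains neither all of Movie1 = {Budget, Studio, Title, Year} nor all of Movie2 = {MovieID, Budget, DirID}, so the common attributes are not a superkey of either fragment. The join is lossy.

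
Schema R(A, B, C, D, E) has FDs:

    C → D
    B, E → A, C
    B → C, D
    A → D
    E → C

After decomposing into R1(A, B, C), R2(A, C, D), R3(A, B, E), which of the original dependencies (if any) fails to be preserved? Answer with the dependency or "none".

E → C

Check E → C: no single fragment contains all of {C, E}, and the restricted closure of {E} across the fragments never reaches {C}.
C → D is preserved.
B, E → A, C is preserved.
B → C, D is preserved.
A → D is preserved.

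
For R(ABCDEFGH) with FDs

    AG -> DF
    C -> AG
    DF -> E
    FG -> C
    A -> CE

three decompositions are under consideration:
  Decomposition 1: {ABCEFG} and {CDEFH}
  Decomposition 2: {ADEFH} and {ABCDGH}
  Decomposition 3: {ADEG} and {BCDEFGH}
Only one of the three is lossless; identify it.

Decomposition 2

Decomposition 1: common = {CEF}, closure = {ACDEFG} → lossy.
Decomposition 2: common = {ADH}, closure = {ACDEFGH} → lossless.
Decomposition 3: common = {DEG}, closure = {DEG} → lossy.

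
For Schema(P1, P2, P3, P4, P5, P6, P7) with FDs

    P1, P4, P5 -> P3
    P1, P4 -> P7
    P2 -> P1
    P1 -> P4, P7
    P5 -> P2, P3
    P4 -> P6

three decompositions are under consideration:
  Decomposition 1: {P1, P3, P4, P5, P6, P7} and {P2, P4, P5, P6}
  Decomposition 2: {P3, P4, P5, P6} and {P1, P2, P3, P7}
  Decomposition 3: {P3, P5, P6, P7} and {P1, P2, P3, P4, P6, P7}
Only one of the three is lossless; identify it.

Decomposition 1

Decomposition 1: common = {P4, P5, P6}, closure = {P1, P2, P3, P4, P5, P6, P7} → lossless.
Decomposition 2: common = {P3}, closure = {P3} → lossy.
Decomposition 3: common = {P3, P6, P7}, closure = {P3, P6, P7} → lossy.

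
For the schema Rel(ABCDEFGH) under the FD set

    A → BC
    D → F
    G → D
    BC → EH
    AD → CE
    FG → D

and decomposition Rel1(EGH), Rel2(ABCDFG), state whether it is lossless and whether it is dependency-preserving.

lossy and not dependency-preserving

Lossless test: (G)⁺ = {DFG}, which is a superkey of neither fragment — lossy.
Dependency preservation: the restricted closure of {BC} across the fragments never reaches {EH}, so BC → EH cannot be enforced without a join — not preserved.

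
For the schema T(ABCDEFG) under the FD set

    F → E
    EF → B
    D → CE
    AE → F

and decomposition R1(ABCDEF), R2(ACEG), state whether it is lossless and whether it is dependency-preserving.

Lossless test: (ACE)⁺ = {ABCEF}, which is a superkey of neither fragment — lossy.
Dependency preservation: every FD's attributes lie within a single fragment, so each can be enforced locally — preserved.

lossy but dependency-preserving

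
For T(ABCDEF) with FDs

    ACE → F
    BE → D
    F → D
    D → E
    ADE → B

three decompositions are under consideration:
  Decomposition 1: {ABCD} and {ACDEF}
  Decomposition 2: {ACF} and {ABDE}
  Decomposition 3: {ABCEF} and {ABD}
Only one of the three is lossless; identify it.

Decomposition 1

Decomposition 1: common = {ACD}, closure = {ABCDEF} → lossless.
Decomposition 2: common = {A}, closure = {A} → lossy.
Decomposition 3: common = {AB}, closure = {AB} → lossy.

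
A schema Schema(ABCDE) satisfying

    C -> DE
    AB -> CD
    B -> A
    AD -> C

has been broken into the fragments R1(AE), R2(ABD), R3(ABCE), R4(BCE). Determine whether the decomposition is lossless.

Yes

Chase test. Columns are ABCDE; row i has aⱼ where attribute j ∈ Ri, else bᵢⱼ.
Initial tableau (one row per fragment):
  row 1: a1 b12 b13 b14 a5
  row 2: a1 a2 b23 a4 b25
  row 3: a1 a2 a3 b34 a5
  row 4: b41 a2 a3 b44 a5
Rows 3 and 4 agree on C; apply C→DE and equate their DE entries.
Rows 2 and 3 agree on AB; apply AB→CD and equate their CD entries.
Rows 2 and 4 agree on B; apply B→A and equate their A entries.
Rows 2 and 3 agree on C; apply C→DE and equate their DE entries.
Row 2 is now all distinguished symbols — the join is lossless.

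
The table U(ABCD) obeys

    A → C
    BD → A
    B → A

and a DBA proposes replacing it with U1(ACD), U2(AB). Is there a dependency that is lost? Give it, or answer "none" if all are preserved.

none

A → C lies within U1.
BD → A: restricted closure across fragments reaches A.
B → A lies within U2.
Every dependency is enforceable on the fragments, so the decomposition is dependency-preserving.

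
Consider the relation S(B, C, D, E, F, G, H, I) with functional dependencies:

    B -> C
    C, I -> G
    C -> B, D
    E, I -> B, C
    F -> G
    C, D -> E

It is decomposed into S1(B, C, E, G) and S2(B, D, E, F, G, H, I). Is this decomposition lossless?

Yes

Common attributes: S1 ∩ S2 = {B, E, G}.
Closure of {B, E, G}: B → C applies, adding C; C → B, D applies, adding D. So (B, E, G)⁺ = {B, C, D, E, G}.
This closure contains every attribute of S1, so S1 ∩ S2 → S1. The join is lossless.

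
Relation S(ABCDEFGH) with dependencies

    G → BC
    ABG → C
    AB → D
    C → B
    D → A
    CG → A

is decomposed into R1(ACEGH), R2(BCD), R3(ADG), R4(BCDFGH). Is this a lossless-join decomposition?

Chase test. Columns are ABCDEFGH; row i has aⱼ where attribute j ∈ Ri, else bᵢⱼ.
Initial tableau (one row per fragment):
  row 1: a1 b12 a3 b14 a5 b16 a7 a8
  row 2: b21 a2 a3 a4 b25 b26 b27 b28
  row 3: a1 b32 b33 a4 b35 b36 a7 b38
  row 4: b41 a2 a3 a4 b45 a6 a7 a8
Rows 1 and 3 agree on G; apply G→BC and equate their BC entries.
Rows 1 and 4 agree on G; apply G→BC and equate their BC entries.
Rows 1 and 3 agree on AB; apply AB→D and equate their D entries.
Rows 1 and 2 agree on D; apply D→A and equate their A entries.
Rows 1 and 4 agree on D; apply D→A and equate their A entries.
No row becomes fully distinguished — the join is lossy.

No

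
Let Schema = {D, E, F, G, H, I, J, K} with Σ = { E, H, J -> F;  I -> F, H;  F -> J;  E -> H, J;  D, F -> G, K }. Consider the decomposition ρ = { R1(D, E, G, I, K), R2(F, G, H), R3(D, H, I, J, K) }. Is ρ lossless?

Chase test. Columns are D, E, F, G, H, I, J, K; row i has aⱼ where attribute j ∈ Ri, else bᵢⱼ.
Initial tableau (one row per fragment):
  row 1: a1 a2 b13 a4 b15 a6 b17 a8
  row 2: b21 b22 a3 a4 a5 b26 b27 b28
  row 3: a1 b32 b33 b34 a5 a6 a7 a8
Rows 1 and 3 agree on I; apply I→F, H and equate their F, H entries.
Rows 1 and 3 agree on F; apply F→J and equate their J entries.
Rows 1 and 3 agree on D, F; apply D, F→G, K and equate their G, K entries.
No row becomes fully distinguished — the join is lossy.

No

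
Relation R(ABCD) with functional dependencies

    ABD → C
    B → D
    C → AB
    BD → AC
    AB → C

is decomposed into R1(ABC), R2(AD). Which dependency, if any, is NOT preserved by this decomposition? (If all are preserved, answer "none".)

B → D

Check B → D: no single fragment contains all of {BD}, and the restricted closure of {B} across the fragments never reaches {D}.
ABD → C is preserved.
C → AB is preserved.
BD → AC is preserved.
AB → C is preserved.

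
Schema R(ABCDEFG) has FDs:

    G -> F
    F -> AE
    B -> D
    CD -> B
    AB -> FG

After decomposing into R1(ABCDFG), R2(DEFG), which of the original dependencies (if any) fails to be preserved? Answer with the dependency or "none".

none

G → F lies within R1.
F → AE: restricted closure across fragments reaches AE.
B → D lies within R1.
CD → B lies within R1.
AB → FG lies within R1.
Every dependency is enforceable on the fragments, so the decomposition is dependency-preserving.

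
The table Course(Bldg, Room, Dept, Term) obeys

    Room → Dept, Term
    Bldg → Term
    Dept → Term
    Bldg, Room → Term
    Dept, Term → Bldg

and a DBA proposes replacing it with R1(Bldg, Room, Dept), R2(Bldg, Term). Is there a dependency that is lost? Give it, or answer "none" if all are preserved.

Room → Dept, Term: restricted closure across fragments reaches Dept, Term.
Bldg → Term lies within R2.
Dept → Term: restricted closure across fragments reaches Term.
Bldg, Room → Term: restricted closure across fragments reaches Term.
Dept, Term → Bldg: restricted closure across fragments reaches Bldg.
Every dependency is enforceable on the fragments, so the decomposition is dependency-preserving.

none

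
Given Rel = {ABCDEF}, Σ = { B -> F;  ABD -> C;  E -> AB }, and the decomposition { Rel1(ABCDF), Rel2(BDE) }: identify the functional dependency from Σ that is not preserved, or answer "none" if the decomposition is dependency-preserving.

Check E → AB: no single fragment contains all of {ABE}, and the restricted closure of {E} across the fragments never reaches {AB}.
B → F is preserved.
ABD → C is preserved.

E -> AB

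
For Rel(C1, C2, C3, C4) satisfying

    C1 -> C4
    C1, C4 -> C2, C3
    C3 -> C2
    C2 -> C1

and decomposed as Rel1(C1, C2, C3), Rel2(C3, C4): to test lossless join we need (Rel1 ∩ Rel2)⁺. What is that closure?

C1, C2, C3, C4

Rel1 ∩ Rel2 = {C3}.
C3 → C2 applies, adding C2
C2 → C1 applies, adding C1
C1 → C4 applies, adding C4
Closure: {C1, C2, C3, C4}.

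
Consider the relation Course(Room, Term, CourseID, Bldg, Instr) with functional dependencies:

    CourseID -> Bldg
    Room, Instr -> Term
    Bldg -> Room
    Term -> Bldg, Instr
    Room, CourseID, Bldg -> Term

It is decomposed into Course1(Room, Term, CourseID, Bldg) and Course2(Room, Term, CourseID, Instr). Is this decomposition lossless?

Common attributes: Course1 ∩ Course2 = {Room, Term, CourseID}.
Closure of {Room, Term, CourseID}: CourseID → Bldg applies, adding Bldg; Term → Bldg, Instr applies, adding Instr. So (Room, Term, CourseID)⁺ = {Room, Term, CourseID, Bldg, Instr}.
This closure contains every attribute of Course1, so Course1 ∩ Course2 → Course1. The join is lossless.

Yes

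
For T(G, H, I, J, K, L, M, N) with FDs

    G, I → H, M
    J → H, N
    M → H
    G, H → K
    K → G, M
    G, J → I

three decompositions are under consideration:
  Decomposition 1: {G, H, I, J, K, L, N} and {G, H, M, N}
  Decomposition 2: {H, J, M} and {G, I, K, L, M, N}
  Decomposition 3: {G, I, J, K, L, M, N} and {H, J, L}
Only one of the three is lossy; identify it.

Decomposition 2

Decomposition 1: common = {G, H, N}, closure = {G, H, K, M, N} → lossless.
Decomposition 2: common = {M}, closure = {H, M} → lossy.
Decomposition 3: common = {J, L}, closure = {H, J, L, N} → lossless.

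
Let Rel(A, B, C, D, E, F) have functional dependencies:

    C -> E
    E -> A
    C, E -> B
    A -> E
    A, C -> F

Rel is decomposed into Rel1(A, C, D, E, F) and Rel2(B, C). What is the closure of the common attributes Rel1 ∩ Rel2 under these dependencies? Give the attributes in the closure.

A, B, C, E, F

Rel1 ∩ Rel2 = {C}.
C → E applies, adding E
E → A applies, adding A
C, E → B applies, adding B
A, C → F applies, adding F
Closure: {A, B, C, E, F}.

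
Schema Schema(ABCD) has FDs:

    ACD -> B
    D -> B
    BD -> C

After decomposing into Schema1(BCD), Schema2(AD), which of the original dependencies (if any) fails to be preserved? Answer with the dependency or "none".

none

ACD → B: restricted closure across fragments reaches B.
D → B lies within Schema1.
BD → C lies within Schema1.
Every dependency is enforceable on the fragments, so the decomposition is dependency-preserving.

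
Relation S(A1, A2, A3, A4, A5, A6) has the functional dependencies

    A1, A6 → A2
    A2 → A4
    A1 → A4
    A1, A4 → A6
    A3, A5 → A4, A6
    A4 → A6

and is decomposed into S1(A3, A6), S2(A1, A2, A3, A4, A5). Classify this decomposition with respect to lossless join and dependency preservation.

Lossless test: (A3)⁺ = {A3}, which is a superkey of neither fragment — lossy.
Dependency preservation: the restricted closure of {A1, A4} across the fragments never reaches {A6}, so A1, A4 → A6 cannot be enforced without a join — not preserved.

lossy and not dependency-preserving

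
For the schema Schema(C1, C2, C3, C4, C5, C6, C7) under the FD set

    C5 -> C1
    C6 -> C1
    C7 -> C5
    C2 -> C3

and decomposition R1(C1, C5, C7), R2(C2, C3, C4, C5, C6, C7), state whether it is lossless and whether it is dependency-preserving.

lossless but not dependency-preserving

Lossless test: (C5, C7)⁺ = {C1, C5, C7}, which contains all of one fragment — lossless.
Dependency preservation: the restricted closure of {C6} across the fragments never reaches {C1}, so C6 → C1 cannot be enforced without a join — not preserved.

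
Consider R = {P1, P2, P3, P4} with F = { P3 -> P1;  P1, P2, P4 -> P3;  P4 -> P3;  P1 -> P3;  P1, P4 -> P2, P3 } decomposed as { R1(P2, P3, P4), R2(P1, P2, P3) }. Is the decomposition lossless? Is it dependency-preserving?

lossless and dependency-preserving

Lossless test: (P2, P3)⁺ = {P1, P2, P3}, which contains all of one fragment — lossless.
Dependency preservation: P1, P2, P4 → P3; P1, P4 → P2, P3 are not contained in any single fragment, but the restricted closure of each left-hand side across the fragments still reaches the right-hand side; the remaining FDs each lie inside some fragment. All dependencies are preserved.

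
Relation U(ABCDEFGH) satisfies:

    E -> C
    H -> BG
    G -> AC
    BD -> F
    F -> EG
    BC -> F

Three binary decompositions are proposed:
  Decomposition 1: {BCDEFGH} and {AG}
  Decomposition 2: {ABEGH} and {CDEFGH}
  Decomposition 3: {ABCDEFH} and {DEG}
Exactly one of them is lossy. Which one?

Decomposition 3

Decomposition 1: common = {G}, closure = {ACG} → lossless.
Decomposition 2: common = {EGH}, closure = {ABCEFGH} → lossless.
Decomposition 3: common = {DE}, closure = {CDE} → lossy.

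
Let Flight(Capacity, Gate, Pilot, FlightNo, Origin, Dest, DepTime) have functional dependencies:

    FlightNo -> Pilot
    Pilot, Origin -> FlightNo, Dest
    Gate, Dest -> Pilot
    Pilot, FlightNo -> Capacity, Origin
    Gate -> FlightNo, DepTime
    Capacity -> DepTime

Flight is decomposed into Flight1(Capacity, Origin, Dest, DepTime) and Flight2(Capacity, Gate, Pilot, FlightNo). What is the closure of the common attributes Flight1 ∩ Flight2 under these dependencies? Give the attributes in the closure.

Capacity, DepTime

Flight1 ∩ Flight2 = {Capacity}.
Capacity → DepTime applies, adding DepTime
Closure: {Capacity, DepTime}.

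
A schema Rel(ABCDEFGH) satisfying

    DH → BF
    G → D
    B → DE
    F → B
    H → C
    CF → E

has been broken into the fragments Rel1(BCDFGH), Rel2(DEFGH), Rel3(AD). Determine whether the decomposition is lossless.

No

Chase test. Columns are ABCDEFGH; row i has aⱼ where attribute j ∈ Reli, else bᵢⱼ.
Initial tableau (one row per fragment):
  row 1: b11 a2 a3 a4 b15 a6 a7 a8
  row 2: b21 b22 b23 a4 a5 a6 a7 a8
  row 3: a1 b32 b33 a4 b35 b36 b37 b38
Rows 1 and 2 agree on DH; apply DH→BF and equate their BF entries.
Rows 1 and 2 agree on B; apply B→DE and equate their DE entries.
Rows 1 and 2 agree on H; apply H→C and equate their C entries.
No row becomes fully distinguished — the join is lossy.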